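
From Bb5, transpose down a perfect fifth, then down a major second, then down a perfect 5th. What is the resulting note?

Down a perfect fifth from Bb5: Eb5 (7 semitones down).
Eb5 down a major second → Db5 (2 semitones).
Down a perfect fifth from Db5: Gb4 (7 semitones down).

Gb4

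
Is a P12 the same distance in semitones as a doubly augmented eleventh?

Both span 19 semitones: a perfect twelfth and a doubly augmented eleventh are the same chromatic distance.

Yes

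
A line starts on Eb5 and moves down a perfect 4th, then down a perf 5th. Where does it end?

Down a perfect fourth from Eb5: Bb4 (5 semitones down).
Down a perfect fifth from Bb4: Eb4 (7 semitones down).

Eb4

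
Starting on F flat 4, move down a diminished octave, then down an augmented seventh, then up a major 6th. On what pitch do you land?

A diminished octave down from Fb4 is F3.
Down an augmented seventh from F3: Gbb2 (12 semitones down).
Up a major sixth from Gbb2: Ebb3 (9 semitones up).

E double-flat 3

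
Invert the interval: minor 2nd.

M7

Interval numbers invert to sum to nine: 2 + 7 = 9, so a second inverts to a seventh.
The quality also flips — minor becomes major — giving a major seventh.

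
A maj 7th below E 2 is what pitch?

F 1

Seven letter names down from E: F.
Moving 11 semitones down from E2 (the size of a major seventh) reaches F1.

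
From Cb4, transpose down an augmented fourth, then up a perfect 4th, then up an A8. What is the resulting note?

Down an augmented fourth from Cb4: Gbb3 (6 semitones down).
Up a perfect fourth from Gbb3: Cbb4 (5 semitones up).
Cbb4 up an augmented octave → Cb5 (13 semitones).

Cb5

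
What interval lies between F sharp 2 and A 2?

minor third

F to A spans three letter names (F-G-A): a third.
At 3 semitones, F#2→A2 falls one short of a major third: minor.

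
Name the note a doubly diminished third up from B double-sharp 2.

Counting three letter names up from B lands on D.
A doubly diminished third spans 1 semitone, so from B##2 the target pitch is D3.

D 3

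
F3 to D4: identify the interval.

F to D spans six letter names (F-G-A-B-C-D), so the interval is some kind of sixth.
Counting semitones, F3→D4 is 9, which is the major sixth.

major sixth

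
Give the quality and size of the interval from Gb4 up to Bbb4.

G to B spans three letter names (G-A-B), so the interval is some kind of third.
At 3 semitones, Gb4→Bbb4 falls one short of a major third: minor.

minor third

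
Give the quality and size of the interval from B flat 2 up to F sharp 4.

augmented 12th

B to F spans five letter names (B-C-D-E-F), plus an octave — that makes it a twelfth of some quality.
Bb2 to F#4 spans 20 semitones — one semitone wider than the perfect twelfth (19) — giving an augmented twelfth.
(Equivalently, a compound augmented fifth: an augmented fifth plus an octave.)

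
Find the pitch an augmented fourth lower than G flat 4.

D double-flat 4

The fourth takes the letter from G down to D.
Moving 6 semitones down from Gb4 (the size of an augmented fourth) reaches Dbb4.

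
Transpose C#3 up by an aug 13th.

Counting six letter names plus an octave up from C lands on A.
An augmented thirteenth is 22 semitones; 22 semitones up from C#3 gives A##4.

A##4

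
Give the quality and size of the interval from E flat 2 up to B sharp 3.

E to B spans five letter names (E-F-G-A-B), plus an octave — that makes it a twelfth of some quality.
Eb2 to B#3 spans 21 semitones — two semitones wider than the perfect twelfth (19) — giving a doubly augmented twelfth.
(Equivalently, a compound doubly augmented fifth: a doubly augmented fifth plus an octave.)

doubly augmented 12th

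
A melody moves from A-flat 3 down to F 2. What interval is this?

m10

Descending from Ab3 to F2 is the same interval as ascending F2 to Ab3.
F to A spans three letter names (F-G-A), plus an octave — that makes it a tenth of some quality.
F2 to Ab3 is 15 semitones, a half step short of the major tenth (16), so this is minor.
(Equivalently, a compound minor third: a minor third plus an octave.)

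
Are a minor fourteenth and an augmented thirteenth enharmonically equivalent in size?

A minor fourteenth spans 22 semitones, and an augmented thirteenth also spans 22 semitones — they're enharmonic.

Yes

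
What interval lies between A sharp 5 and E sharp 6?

perfect fifth

A to E spans five letter names (A-B-C-D-E) — that makes it a fifth of some quality.
A#5 to E#6 is 7 semitones, matching the perfect fifth exactly, so the quality is perfect.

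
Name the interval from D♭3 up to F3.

D to F spans three letter names (D-E-F): a third.
The major third spans 4 semitones, and Db3 to F3 is exactly 4 semitones — so this is a major third.

major third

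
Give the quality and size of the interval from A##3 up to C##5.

m10

A to C spans three letter names (A-B-C), plus an octave — that makes it a tenth of some quality.
A major tenth would be 16 semitones, but A##3 to C##5 is 15 — one semitone narrower, making it a minor tenth.
(Equivalently, a compound minor third: a minor third plus an octave.)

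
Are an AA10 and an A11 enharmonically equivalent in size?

Both span 18 semitones: a doubly augmented tenth and an augmented eleventh are the same chromatic distance.

Yes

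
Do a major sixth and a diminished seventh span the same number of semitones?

A major sixth spans 9 semitones, and a diminished seventh also spans 9 semitones — they're enharmonic.

Yes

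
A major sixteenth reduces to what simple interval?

M2

Subtracting seven from the interval number removes an octave: 16 − 14 = 2.
Quality carries through unchanged, so the simple form is a major second.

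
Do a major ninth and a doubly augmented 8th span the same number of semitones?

A major ninth = 14 semitones = a doubly augmented octave; enharmonically equal.

Yes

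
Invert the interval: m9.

First reduce the compound minor ninth to its simple form, a minor second.
The rule of nine gives the new number: 9 − 2 = 7, so a second becomes a seventh.
The quality also flips — minor becomes major — giving a major seventh.

M7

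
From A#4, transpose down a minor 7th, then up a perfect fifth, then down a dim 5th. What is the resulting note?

A#4 down a minor seventh → B#3 (10 semitones).
Up a perfect fifth from B#3: F##4 (7 semitones up).
A diminished fifth down from F##4 is B##3.

B##3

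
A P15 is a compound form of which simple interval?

Take out an octave (7 from the number): 15 − 7 = 8.
Quality carries through unchanged, so the simple form is a perfect octave.

perfect octave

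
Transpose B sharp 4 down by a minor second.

A double-sharp 4

Counting two letter names down from B lands on A.
A minor second is 1 semitone; 1 semitone down from B#4 gives A##4.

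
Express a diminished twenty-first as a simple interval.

diminished seventh

Each octave removed subtracts seven from the number: 21 − 14 = 7.
That makes a diminished twenty-first a compound diminished seventh — 2 octaves plus a diminished seventh.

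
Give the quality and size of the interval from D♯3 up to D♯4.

D to D is the same letter name, plus an octave: an octave.
D#3 to D#4 is 12 semitones, matching the perfect octave exactly, so the quality is perfect.

perfect 8th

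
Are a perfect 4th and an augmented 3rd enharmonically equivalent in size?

A perfect fourth spans 5 semitones, and an augmented third also spans 5 semitones — they're enharmonic.

Yes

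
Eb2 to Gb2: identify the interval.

E to G spans three letter names (E-F-G) — that makes it a third of some quality.
Eb2 to Gb2 is 3 semitones, a half step short of the major third (4), so this is minor.

minor 3rd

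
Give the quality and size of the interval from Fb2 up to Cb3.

perfect fifth

F to C spans five letter names (F-G-A-B-C): a fifth.
Fb2 to Cb3 is 7 semitones, matching the perfect fifth exactly, so the quality is perfect.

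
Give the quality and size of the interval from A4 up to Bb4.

A to B spans two letter names (A-B): a second.
At 1 semitone, A4→Bb4 falls one short of a major second: minor.

minor second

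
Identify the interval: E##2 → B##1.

perfect fourth

Descending from E##2 to B##1 is the same interval as ascending B##1 to E##2.
B to E spans four letter names (B-C-D-E) — that makes it a fourth of some quality.
Counting semitones, B##1→E##2 is 5, which is the perfect fourth.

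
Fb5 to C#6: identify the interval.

F to C spans five letter names (F-G-A-B-C): a fifth.
A perfect fifth would be 7 semitones; Fb5 to C#6 is 9, two semitones wider, so the interval is doubly augmented.

doubly augmented fifth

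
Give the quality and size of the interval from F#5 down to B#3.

Descending from F#5 to B#3 is the same interval as ascending B#3 to F#5.
B to F spans five letter names (B-C-D-E-F), plus an octave — that makes it a twelfth of some quality.
B#3 to F#5 spans 18 semitones — one semitone narrower than the perfect twelfth (19) — giving a diminished twelfth.
(Equivalently, a compound diminished fifth: a diminished fifth plus an octave.)

diminished twelfth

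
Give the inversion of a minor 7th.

major 2nd

The rule of nine gives the new number: 9 − 7 = 2, so a seventh becomes a second.
The quality also flips — minor becomes major — giving a major second.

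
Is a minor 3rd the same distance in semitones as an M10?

No

3 semitones (minor third) vs 16 semitones (major tenth): not equal.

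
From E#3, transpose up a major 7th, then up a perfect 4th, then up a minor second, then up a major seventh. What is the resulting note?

A major seventh up from E#3 is D##4.
Up a perfect fourth from D##4: G##4 (5 semitones up).
Up a minor second from G##4: A#4 (1 semitone up).
A major seventh up from A#4 is G##5.

G##5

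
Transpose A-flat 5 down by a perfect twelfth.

D-flat 4

Five letters down from A (plus an octave) reaches D.
A perfect twelfth is 19 semitones; 19 semitones down from Ab5 gives Db4.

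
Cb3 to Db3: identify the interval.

major second

C to D spans two letter names (C-D) — that makes it a second of some quality.
Cb3 to Db3 is 2 semitones, matching the major second exactly, so the quality is major.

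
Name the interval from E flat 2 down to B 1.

Descending from Eb2 to B1 is the same interval as ascending B1 to Eb2.
B to E spans four letter names (B-C-D-E), so the interval is some kind of fourth.
The perfect fourth is 5 semitones; here we have 4, one semitone narrower: diminished.

d4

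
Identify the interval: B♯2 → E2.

A5

Descending from B#2 to E2 is the same interval as ascending E2 to B#2.
E to B spans five letter names (E-F-G-A-B) — that makes it a fifth of some quality.
A perfect fifth would be 7 semitones; E2 to B#2 is 8, one semitone wider, so the interval is augmented.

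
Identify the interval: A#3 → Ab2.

doubly augmented octave

Descending from A#3 to Ab2 is the same interval as ascending Ab2 to A#3.
A to A is the same letter name, plus an octave, so the interval is some kind of octave.
The perfect octave is 12 semitones; here we have 14, two semitones wider: doubly augmented.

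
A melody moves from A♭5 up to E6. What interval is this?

A to E spans five letter names (A-B-C-D-E), so the interval is some kind of fifth.
Ab5 to E6 spans 8 semitones — one semitone wider than the perfect fifth (7) — giving an augmented fifth.

augmented fifth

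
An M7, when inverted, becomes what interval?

minor 2nd

The rule of nine gives the new number: 9 − 7 = 2, so a seventh becomes a second.
The quality also flips — major becomes minor — giving a minor second.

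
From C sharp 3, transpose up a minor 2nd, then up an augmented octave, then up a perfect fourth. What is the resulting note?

G sharp 4

C#3 up a minor second → D3 (1 semitone).
An augmented octave up from D3 is D#4.
A perfect fourth up from D#4 is G#4.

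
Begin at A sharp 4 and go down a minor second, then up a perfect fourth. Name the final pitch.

A#4 down a minor second → G##4 (1 semitone).
G##4 up a perfect fourth → C##5 (5 semitones).

C double-sharp 5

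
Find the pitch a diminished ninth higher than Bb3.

Cbb5

Counting two letter names plus an octave up from B lands on C.
A diminished ninth spans 12 semitones, so from Bb3 the target pitch is Cbb5.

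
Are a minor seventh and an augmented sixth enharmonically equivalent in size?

Yes

A minor seventh spans 10 semitones, and an augmented sixth also spans 10 semitones — they're enharmonic.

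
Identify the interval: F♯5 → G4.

M7

Descending from F#5 to G4 is the same interval as ascending G4 to F#5.
G to F spans seven letter names (G-A-B-C-D-E-F), so the interval is some kind of seventh.
G4 to F#5 is 11 semitones, matching the major seventh exactly, so the quality is major.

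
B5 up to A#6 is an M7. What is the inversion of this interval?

Inverted interval numbers add to nine, so a seventh pairs with a second (7 + 2 = 9).
Quality inverts too: major becomes minor. That makes the inversion a minor second.

minor second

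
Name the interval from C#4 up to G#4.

C to G spans five letter names (C-D-E-F-G) — that makes it a fifth of some quality.
C#4 to G#4 is 7 semitones, matching the perfect fifth exactly, so the quality is perfect.

P5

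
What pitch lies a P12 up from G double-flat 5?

D double-flat 7

Five letters up from G (plus an octave) reaches D.
A perfect twelfth spans 19 semitones, so from Gbb5 the target pitch is Dbb7.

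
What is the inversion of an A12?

First reduce the compound augmented twelfth to its simple form, an augmented fifth.
Inverted interval numbers add to nine, so a fifth pairs with a fourth (5 + 4 = 9).
The quality also flips — augmented becomes diminished — giving a diminished fourth.

d4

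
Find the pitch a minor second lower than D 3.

C-sharp 3

The second takes the letter from D down to C.
A minor second is 1 semitone; 1 semitone down from D3 gives C#3.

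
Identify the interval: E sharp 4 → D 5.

E to D spans seven letter names (E-F-G-A-B-C-D), so the interval is some kind of seventh.
The major seventh is 11 semitones; here we have 9, two semitones narrower: diminished.

d7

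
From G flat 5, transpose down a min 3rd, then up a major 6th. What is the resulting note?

C 6

A minor third down from Gb5 is Eb5.
A major sixth up from Eb5 is C6.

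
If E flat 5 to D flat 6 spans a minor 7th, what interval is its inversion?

Interval numbers invert to sum to nine: 7 + 2 = 9, so a seventh inverts to a second.
Quality inverts too: minor becomes major. That makes the inversion a major second.

major second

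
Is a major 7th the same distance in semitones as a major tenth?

A major seventh spans 11 semitones; a major tenth spans 16 semitones. They differ by 5.

No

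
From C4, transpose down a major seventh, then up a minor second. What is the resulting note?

Ebb3

A major seventh down from C4 is Db3.
Up a minor second from Db3: Ebb3 (1 semitone up).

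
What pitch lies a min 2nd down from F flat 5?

Counting two letter names down from F lands on E.
A minor second spans 1 semitone, so from Fb5 the target pitch is Eb5.

E flat 5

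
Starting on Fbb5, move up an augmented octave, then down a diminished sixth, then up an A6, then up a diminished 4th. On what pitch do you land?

B6

An augmented octave up from Fbb5 is Fb6.
Down a diminished sixth from Fb6: A5 (7 semitones down).
An augmented sixth up from A5 is F##6.
F##6 up a diminished fourth → B6 (4 semitones).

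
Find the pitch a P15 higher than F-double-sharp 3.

F-double-sharp 5

For a fifteenth the letter name doesn't change: still F, two octaves up.
A perfect fifteenth spans 24 semitones, so from F##3 the target pitch is F##5.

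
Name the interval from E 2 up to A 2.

E to A spans four letter names (E-F-G-A), so the interval is some kind of fourth.
The perfect fourth spans 5 semitones, and E2 to A2 is exactly 5 semitones — so this is a perfect fourth.

P4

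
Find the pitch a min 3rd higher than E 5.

G 5

Three letter names up from E: G.
A minor third spans 3 semitones, so from E5 the target pitch is G5.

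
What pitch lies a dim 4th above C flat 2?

F double-flat 2

The fourth takes the letter from C up to F.
A diminished fourth is 4 semitones; 4 semitones up from Cb2 gives Fbb2.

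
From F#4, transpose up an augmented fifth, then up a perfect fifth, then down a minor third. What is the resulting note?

F#4 up an augmented fifth → C##5 (8 semitones).
C##5 up a perfect fifth → G##5 (7 semitones).
G##5 down a minor third → E##5 (3 semitones).

E##5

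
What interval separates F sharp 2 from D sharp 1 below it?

minor tenth

Descending from F#2 to D#1 is the same interval as ascending D#1 to F#2.
D to F spans three letter names (D-E-F), plus an octave — that makes it a tenth of some quality.
D#1 to F#2 is 15 semitones, a half step short of the major tenth (16), so this is minor.
(Equivalently, a compound minor third: a minor third plus an octave.)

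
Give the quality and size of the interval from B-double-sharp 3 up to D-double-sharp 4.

B to D spans three letter names (B-C-D), so the interval is some kind of third.
A major third would be 4 semitones, but B##3 to D##4 is 3 — one semitone narrower, making it a minor third.

minor third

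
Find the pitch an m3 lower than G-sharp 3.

Counting three letter names down from G lands on E.
A minor third spans 3 semitones, so from G#3 the target pitch is E#3.

E-sharp 3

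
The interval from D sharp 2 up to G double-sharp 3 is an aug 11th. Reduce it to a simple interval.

A4

Take out an octave (7 from the number): 11 − 7 = 4.
That makes an augmented eleventh a compound augmented fourth — an octave plus an augmented fourth.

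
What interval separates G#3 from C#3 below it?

Descending from G#3 to C#3 is the same interval as ascending C#3 to G#3.
C to G spans five letter names (C-D-E-F-G) — that makes it a fifth of some quality.
The perfect fifth spans 7 semitones, and C#3 to G#3 is exactly 7 semitones — so this is a perfect fifth.

perfect 5th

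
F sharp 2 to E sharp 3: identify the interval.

F to E spans seven letter names (F-G-A-B-C-D-E): a seventh.
The major seventh spans 11 semitones, and F#2 to E#3 is exactly 11 semitones — so this is a major seventh.

M7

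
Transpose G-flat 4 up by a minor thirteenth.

The thirteenth's letter: G up six letter names plus an octave → E.
A minor thirteenth spans 20 semitones, so from Gb4 the target pitch is Ebb6.

E-double-flat 6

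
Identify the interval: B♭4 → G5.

B to G spans six letter names (B-C-D-E-F-G): a sixth.
Bb4 to G5 is 9 semitones, matching the major sixth exactly, so the quality is major.

M6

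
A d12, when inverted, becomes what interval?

A4

First reduce the compound diminished twelfth to its simple form, a diminished fifth.
The rule of nine gives the new number: 9 − 5 = 4, so a fifth becomes a fourth.
And diminished becomes augmented under inversion, so we get an augmented fourth.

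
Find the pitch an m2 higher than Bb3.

Cb4

Two letter names up from B: C.
A minor second is 1 semitone; 1 semitone up from Bb3 gives Cb4.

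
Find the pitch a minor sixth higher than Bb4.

The sixth takes the letter from B up to G.
A minor sixth spans 8 semitones, so from Bb4 the target pitch is Gb5.

Gb5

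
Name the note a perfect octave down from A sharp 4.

A sharp 3

An octave keeps the letter name A, an octave down from A.
A perfect octave is 12 semitones; 12 semitones down from A#4 gives A#3.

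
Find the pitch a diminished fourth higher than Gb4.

Cbb5

Four letter names up from G: C.
A diminished fourth spans 4 semitones, so from Gb4 the target pitch is Cbb5.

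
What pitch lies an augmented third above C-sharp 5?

E-double-sharp 5

Counting three letter names up from C lands on E.
An augmented third spans 5 semitones, so from C#5 the target pitch is E##5.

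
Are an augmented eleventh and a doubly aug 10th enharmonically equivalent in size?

Yes

Both span 18 semitones: an augmented eleventh and a doubly augmented tenth are the same chromatic distance.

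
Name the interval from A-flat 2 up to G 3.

major seventh

A to G spans seven letter names (A-B-C-D-E-F-G): a seventh.
Ab2 to G3 is 11 semitones, matching the major seventh exactly, so the quality is major.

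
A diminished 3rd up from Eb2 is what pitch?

Three letter names up from E: G.
A diminished third is 2 semitones; 2 semitones up from Eb2 gives Gbb2.

Gbb2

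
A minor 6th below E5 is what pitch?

The sixth takes the letter from E down to G.
A minor sixth is 8 semitones; 8 semitones down from E5 gives G#4.

G#4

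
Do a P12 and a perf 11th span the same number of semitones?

No

A perfect twelfth spans 19 semitones; a perfect eleventh spans 17 semitones. They differ by 2.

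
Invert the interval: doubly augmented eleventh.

doubly diminished 5th

First reduce the compound doubly augmented eleventh to its simple form, a doubly augmented fourth.
Inverted interval numbers add to nine, so a fourth pairs with a fifth (4 + 5 = 9).
And doubly augmented becomes doubly diminished under inversion, so we get a doubly diminished fifth.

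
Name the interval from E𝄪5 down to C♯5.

augmented third

Descending from E##5 to C#5 is the same interval as ascending C#5 to E##5.
C to E spans three letter names (C-D-E), so the interval is some kind of third.
The major third is 4 semitones; here we have 5, one semitone wider: augmented.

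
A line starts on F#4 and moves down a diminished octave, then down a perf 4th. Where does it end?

Down a diminished octave from F#4: F##3 (11 semitones down).
Down a perfect fourth from F##3: C##3 (5 semitones down).

C##3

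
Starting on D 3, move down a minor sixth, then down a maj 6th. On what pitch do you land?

A 1

Down a minor sixth from D3: F#2 (8 semitones down).
Down a major sixth from F#2: A1 (9 semitones down).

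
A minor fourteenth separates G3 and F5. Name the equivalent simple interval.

minor seventh

Each octave removed subtracts seven from the number: 14 − 7 = 7.
So a minor fourteenth is an octave plus a minor seventh. The quality is unchanged.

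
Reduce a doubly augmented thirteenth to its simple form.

doubly augmented sixth

Subtracting seven from the interval number removes an octave: 13 − 7 = 6.
So a doubly augmented thirteenth is an octave plus a doubly augmented sixth. The quality is unchanged.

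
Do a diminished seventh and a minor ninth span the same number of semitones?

No

A diminished seventh spans 9 semitones; a minor ninth spans 13 semitones. They differ by 4.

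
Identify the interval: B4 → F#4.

perfect fourth

Descending from B4 to F#4 is the same interval as ascending F#4 to B4.
F to B spans four letter names (F-G-A-B): a fourth.
The perfect fourth spans 5 semitones, and F#4 to B4 is exactly 5 semitones — so this is a perfect fourth.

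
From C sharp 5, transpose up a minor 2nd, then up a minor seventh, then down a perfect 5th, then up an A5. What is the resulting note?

C sharp 6

C#5 up a minor second → D5 (1 semitone).
A minor seventh up from D5 is C6.
C6 down a perfect fifth → F5 (7 semitones).
An augmented fifth up from F5 is C#6.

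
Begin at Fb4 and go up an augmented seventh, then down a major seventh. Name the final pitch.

An augmented seventh up from Fb4 is E5.
Down a major seventh from E5: F4 (11 semitones down).

F4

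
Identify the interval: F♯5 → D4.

Descending from F#5 to D4 is the same interval as ascending D4 to F#5.
D to F spans three letter names (D-E-F), plus an octave, so the interval is some kind of tenth.
The major tenth spans 16 semitones, and D4 to F#5 is exactly 16 semitones — so this is a major tenth.
(Equivalently, a compound major third: a major third plus an octave.)

M10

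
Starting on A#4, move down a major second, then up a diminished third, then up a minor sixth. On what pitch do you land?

A major second down from A#4 is G#4.
A diminished third up from G#4 is Bb4.
Up a minor sixth from Bb4: Gb5 (8 semitones up).

Gb5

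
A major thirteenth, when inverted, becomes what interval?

First reduce the compound major thirteenth to its simple form, a major sixth.
The rule of nine gives the new number: 9 − 6 = 3, so a sixth becomes a third.
The quality also flips — major becomes minor — giving a minor third.

minor third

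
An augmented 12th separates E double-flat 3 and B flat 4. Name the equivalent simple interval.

augmented 5th

Subtracting seven from the interval number removes an octave: 12 − 7 = 5.
So an augmented twelfth is an octave plus an augmented fifth. The quality is unchanged.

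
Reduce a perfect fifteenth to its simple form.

Subtracting seven from the interval number removes an octave: 15 − 7 = 8.
That makes a perfect fifteenth a compound perfect octave — an octave plus a perfect octave.

P8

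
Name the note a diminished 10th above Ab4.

The tenth's letter: A up three letter names plus an octave → C.
Moving 14 semitones up from Ab4 (the size of a diminished tenth) reaches Cbb6.

Cbb6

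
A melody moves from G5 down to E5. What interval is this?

Descending from G5 to E5 is the same interval as ascending E5 to G5.
E to G spans three letter names (E-F-G): a third.
At 3 semitones, E5→G5 falls one short of a major third: minor.

minor 3rd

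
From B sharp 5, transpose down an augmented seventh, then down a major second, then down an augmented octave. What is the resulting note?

B double-flat 3

Down an augmented seventh from B#5: C5 (12 semitones down).
A major second down from C5 is Bb4.
Bb4 down an augmented octave → Bbb3 (13 semitones).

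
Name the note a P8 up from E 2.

E 3

An octave keeps the letter name E, an octave up from E.
Moving 12 semitones up from E2 (the size of a perfect octave) reaches E3.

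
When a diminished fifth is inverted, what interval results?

Inverted interval numbers add to nine, so a fifth pairs with a fourth (5 + 4 = 9).
The quality also flips — diminished becomes augmented — giving an augmented fourth.

augmented 4th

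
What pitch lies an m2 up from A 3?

Two letter names up from A: B.
A minor second spans 1 semitone, so from A3 the target pitch is Bb3.

B flat 3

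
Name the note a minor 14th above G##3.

F##5

Counting seven letter names plus an octave up from G lands on F.
Moving 22 semitones up from G##3 (the size of a minor fourteenth) reaches F##5.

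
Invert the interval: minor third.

Interval numbers invert to sum to nine: 3 + 6 = 9, so a third inverts to a sixth.
The quality also flips — minor becomes major — giving a major sixth.

major 6th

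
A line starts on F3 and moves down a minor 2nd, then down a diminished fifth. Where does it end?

Down a minor second from F3: E3 (1 semitone down).
Down a diminished fifth from E3: A#2 (6 semitones down).

A#2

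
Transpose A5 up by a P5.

Five letter names up from A: E.
Moving 7 semitones up from A5 (the size of a perfect fifth) reaches E6.

E6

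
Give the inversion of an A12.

First reduce the compound augmented twelfth to its simple form, an augmented fifth.
The rule of nine gives the new number: 9 − 5 = 4, so a fifth becomes a fourth.
And augmented becomes diminished under inversion, so we get a diminished fourth.

diminished fourth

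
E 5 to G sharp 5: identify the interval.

E to G spans three letter names (E-F-G): a third.
E5 to G#5 is 4 semitones, matching the major third exactly, so the quality is major.

major third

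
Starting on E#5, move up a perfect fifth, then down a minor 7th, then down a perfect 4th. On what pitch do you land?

Up a perfect fifth from E#5: B#5 (7 semitones up).
A minor seventh down from B#5 is C##5.
C##5 down a perfect fourth → G##4 (5 semitones).

G##4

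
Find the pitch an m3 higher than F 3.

A-flat 3

The third takes the letter from F up to A.
A minor third is 3 semitones; 3 semitones up from F3 gives Ab3.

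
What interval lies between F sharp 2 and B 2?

perfect fourth

F to B spans four letter names (F-G-A-B): a fourth.
Counting semitones, F#2→B2 is 5, which is the perfect fourth.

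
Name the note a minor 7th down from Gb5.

Ab4

The seventh takes the letter from G down to A.
A minor seventh spans 10 semitones, so from Gb5 the target pitch is Ab4.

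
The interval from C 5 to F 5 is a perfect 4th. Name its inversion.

perfect fifth

Interval numbers invert to sum to nine: 4 + 5 = 9, so a fourth inverts to a fifth.
And perfect stays perfect under inversion, so we get a perfect fifth.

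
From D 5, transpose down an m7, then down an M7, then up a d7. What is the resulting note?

A minor seventh down from D5 is E4.
Down a major seventh from E4: F3 (11 semitones down).
F3 up a diminished seventh → Ebb4 (9 semitones).

E double-flat 4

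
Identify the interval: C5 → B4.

minor 2nd

Descending from C5 to B4 is the same interval as ascending B4 to C5.
B to C spans two letter names (B-C) — that makes it a second of some quality.
B4 to C5 is 1 semitone, a half step short of the major second (2), so this is minor.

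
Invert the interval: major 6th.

Interval numbers invert to sum to nine: 6 + 3 = 9, so a sixth inverts to a third.
Quality inverts too: major becomes minor. That makes the inversion a minor third.

minor third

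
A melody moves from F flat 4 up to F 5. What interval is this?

F to F is the same letter name, plus an octave, so the interval is some kind of octave.
The perfect octave is 12 semitones; here we have 13, one semitone wider: augmented.

augmented 8th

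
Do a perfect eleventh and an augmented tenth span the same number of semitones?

A perfect eleventh spans 17 semitones, and an augmented tenth also spans 17 semitones — they're enharmonic.

Yes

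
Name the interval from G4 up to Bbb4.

diminished third

G to B spans three letter names (G-A-B), so the interval is some kind of third.
A major third would be 4 semitones; G4 to Bbb4 is 2, two semitones narrower, so the interval is diminished.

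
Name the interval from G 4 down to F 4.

Descending from G4 to F4 is the same interval as ascending F4 to G4.
F to G spans two letter names (F-G), so the interval is some kind of second.
F4 to G4 is 2 semitones, matching the major second exactly, so the quality is major.

M2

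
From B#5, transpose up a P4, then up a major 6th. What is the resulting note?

B#5 up a perfect fourth → E#6 (5 semitones).
Up a major sixth from E#6: C##7 (9 semitones up).

C##7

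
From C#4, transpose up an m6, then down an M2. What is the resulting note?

A minor sixth up from C#4 is A4.
Down a major second from A4: G4 (2 semitones down).

G4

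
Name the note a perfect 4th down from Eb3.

The fourth takes the letter from E down to B.
Moving 5 semitones down from Eb3 (the size of a perfect fourth) reaches Bb2.

Bb2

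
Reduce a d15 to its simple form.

Take out an octave (7 from the number): 15 − 7 = 8.
Quality carries through unchanged, so the simple form is a diminished octave.

diminished octave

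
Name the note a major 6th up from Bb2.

G3

The sixth takes the letter from B up to G.
A major sixth is 9 semitones; 9 semitones up from Bb2 gives G3.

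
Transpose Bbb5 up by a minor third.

Dbb6

Three letter names up from B: D.
A minor third is 3 semitones; 3 semitones up from Bbb5 gives Dbb6.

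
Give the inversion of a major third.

minor sixth

Inverted interval numbers add to nine, so a third pairs with a sixth (3 + 6 = 9).
And major becomes minor under inversion, so we get a minor sixth.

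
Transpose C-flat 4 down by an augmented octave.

An octave keeps the letter name C, an octave down from C.
An augmented octave is 13 semitones; 13 semitones down from Cb4 gives Cbb3.

C-double-flat 3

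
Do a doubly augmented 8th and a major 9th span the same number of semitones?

Yes

A doubly augmented octave = 14 semitones = a major ninth; enharmonically equal.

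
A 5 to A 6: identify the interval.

A to A is the same letter name, plus an octave: an octave.
Counting semitones, A5→A6 is 12, which is the perfect octave.

perfect octave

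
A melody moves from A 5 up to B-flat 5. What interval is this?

A to B spans two letter names (A-B): a second.
At 1 semitone, A5→Bb5 falls one short of a major second: minor.

minor second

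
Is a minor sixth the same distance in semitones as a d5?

No

A minor sixth spans 8 semitones; a diminished fifth spans 6 semitones. They differ by 2.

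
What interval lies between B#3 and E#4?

B to E spans four letter names (B-C-D-E) — that makes it a fourth of some quality.
B#3 to E#4 is 5 semitones, matching the perfect fourth exactly, so the quality is perfect.

perfect fourth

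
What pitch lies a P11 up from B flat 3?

Four letters up from B (plus an octave) reaches E.
A perfect eleventh spans 17 semitones, so from Bb3 the target pitch is Eb5.

E flat 5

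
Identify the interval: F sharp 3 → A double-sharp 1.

diminished 13th

Descending from F#3 to A##1 is the same interval as ascending A##1 to F#3.
A to F spans six letter names (A-B-C-D-E-F), plus an octave — that makes it a thirteenth of some quality.
The major thirteenth is 21 semitones; here we have 19, two semitones narrower: diminished.
(Equivalently, a compound diminished sixth: a diminished sixth plus an octave.)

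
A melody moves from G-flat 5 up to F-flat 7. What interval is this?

G to F spans seven letter names (G-A-B-C-D-E-F), plus an octave: a fourteenth.
A major fourteenth would be 23 semitones, but Gb5 to Fb7 is 22 — one semitone narrower, making it a minor fourteenth.
(Equivalently, a compound minor seventh: a minor seventh plus an octave.)

minor fourteenth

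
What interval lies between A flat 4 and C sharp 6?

A to C spans three letter names (A-B-C), plus an octave: a tenth.
The major tenth is 16 semitones; here we have 17, one semitone wider: augmented.
(Equivalently, a compound augmented third: an augmented third plus an octave.)

augmented tenth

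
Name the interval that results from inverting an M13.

First reduce the compound major thirteenth to its simple form, a major sixth.
Interval numbers invert to sum to nine: 6 + 3 = 9, so a sixth inverts to a third.
And major becomes minor under inversion, so we get a minor third.

minor 3rd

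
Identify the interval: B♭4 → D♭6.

B to D spans three letter names (B-C-D), plus an octave, so the interval is some kind of tenth.
Bb4 to Db6 is 15 semitones, a half step short of the major tenth (16), so this is minor.
(Equivalently, a compound minor third: a minor third plus an octave.)

m10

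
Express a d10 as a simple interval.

Each octave removed subtracts seven from the number: 10 − 7 = 3.
So a diminished tenth is an octave plus a diminished third. The quality is unchanged.

d3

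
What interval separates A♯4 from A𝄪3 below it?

d8

Descending from A#4 to A##3 is the same interval as ascending A##3 to A#4.
A to A is the same letter name, plus an octave — that makes it an octave of some quality.
The perfect octave is 12 semitones; here we have 11, one semitone narrower: diminished.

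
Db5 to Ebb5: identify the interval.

D to E spans two letter names (D-E): a second.
At 1 semitone, Db5→Ebb5 falls one short of a major second: minor.

minor second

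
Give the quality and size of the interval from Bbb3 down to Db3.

Descending from Bbb3 to Db3 is the same interval as ascending Db3 to Bbb3.
D to B spans six letter names (D-E-F-G-A-B), so the interval is some kind of sixth.
A major sixth would be 9 semitones, but Db3 to Bbb3 is 8 — one semitone narrower, making it a minor sixth.

minor sixth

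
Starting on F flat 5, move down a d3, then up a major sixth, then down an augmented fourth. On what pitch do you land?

Fb5 down a diminished third → D5 (2 semitones).
A major sixth up from D5 is B5.
B5 down an augmented fourth → F5 (6 semitones).

F 5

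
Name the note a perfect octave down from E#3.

An octave keeps the letter name E, an octave down from E.
Moving 12 semitones down from E#3 (the size of a perfect octave) reaches E#2.

E#2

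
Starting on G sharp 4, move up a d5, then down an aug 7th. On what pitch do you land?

E double-flat 4

A diminished fifth up from G#4 is D5.
Down an augmented seventh from D5: Ebb4 (12 semitones down).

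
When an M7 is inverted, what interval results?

minor second

Interval numbers invert to sum to nine: 7 + 2 = 9, so a seventh inverts to a second.
The quality also flips — major becomes minor — giving a minor second.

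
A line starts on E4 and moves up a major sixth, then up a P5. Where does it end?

E4 up a major sixth → C#5 (9 semitones).
Up a perfect fifth from C#5: G#5 (7 semitones up).

G#5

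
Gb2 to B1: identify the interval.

Descending from Gb2 to B1 is the same interval as ascending B1 to Gb2.
B to G spans six letter names (B-C-D-E-F-G): a sixth.
B1 to Gb2 spans 7 semitones — two semitones narrower than the major sixth (9) — giving a diminished sixth.

diminished sixth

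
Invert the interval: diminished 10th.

augmented sixth

First reduce the compound diminished tenth to its simple form, a diminished third.
The rule of nine gives the new number: 9 − 3 = 6, so a third becomes a sixth.
Quality inverts too: diminished becomes augmented. That makes the inversion an augmented sixth.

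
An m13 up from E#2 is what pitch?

C#4

The thirteenth's letter: E up six letter names plus an octave → C.
A minor thirteenth is 20 semitones; 20 semitones up from E#2 gives C#4.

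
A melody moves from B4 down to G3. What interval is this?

major tenth

Descending from B4 to G3 is the same interval as ascending G3 to B4.
G to B spans three letter names (G-A-B), plus an octave: a tenth.
Counting semitones, G3→B4 is 16, which is the major tenth.
(Equivalently, a compound major third: a major third plus an octave.)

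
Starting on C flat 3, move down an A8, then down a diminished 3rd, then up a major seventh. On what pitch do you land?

G 2

An augmented octave down from Cb3 is Cbb2.
A diminished third down from Cbb2 is Ab1.
Up a major seventh from Ab1: G2 (11 semitones up).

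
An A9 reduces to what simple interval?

A2

Subtracting seven from the interval number removes an octave: 9 − 7 = 2.
Quality carries through unchanged, so the simple form is an augmented second.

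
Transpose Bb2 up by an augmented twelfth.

F#4

Five letters up from B (plus an octave) reaches F.
An augmented twelfth is 20 semitones; 20 semitones up from Bb2 gives F#4.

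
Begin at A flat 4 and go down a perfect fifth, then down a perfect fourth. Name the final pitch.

A flat 3

A perfect fifth down from Ab4 is Db4.
Down a perfect fourth from Db4: Ab3 (5 semitones down).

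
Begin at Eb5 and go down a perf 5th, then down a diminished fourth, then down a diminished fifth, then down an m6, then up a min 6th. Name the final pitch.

A#3

A perfect fifth down from Eb5 is Ab4.
Ab4 down a diminished fourth → E4 (4 semitones).
Down a diminished fifth from E4: A#3 (6 semitones down).
A minor sixth down from A#3 is C##3.
A minor sixth up from C##3 is A#3.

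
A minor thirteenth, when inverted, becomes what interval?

First reduce the compound minor thirteenth to its simple form, a minor sixth.
Inverted interval numbers add to nine, so a sixth pairs with a third (6 + 3 = 9).
And minor becomes major under inversion, so we get a major third.

major third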